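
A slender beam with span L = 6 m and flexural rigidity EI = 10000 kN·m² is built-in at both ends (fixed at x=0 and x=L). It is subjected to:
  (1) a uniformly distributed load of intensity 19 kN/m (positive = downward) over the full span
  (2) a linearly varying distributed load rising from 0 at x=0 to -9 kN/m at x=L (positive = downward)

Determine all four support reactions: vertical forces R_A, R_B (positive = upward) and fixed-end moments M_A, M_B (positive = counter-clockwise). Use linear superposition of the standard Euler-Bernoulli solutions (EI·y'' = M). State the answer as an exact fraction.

R_A = 489/10 kN, M_A = 231/5 kN·m, R_B = 381/10 kN, M_B = -204/5 kN·m

Load 1 — uniform load w=19 kN/m over full span:
  R_A = wL/2 = 19·6/2 = 57 kN
  M_A = wL²/12 = 19·6²/12 = 57 kN·m
  R_B = wL/2 = 19·6/2 = 57 kN
  M_B = -wL²/12 = -19·6²/12 = -57 kN·m
Load 2 — triangular load w₀=-9 kN/m (0→w₀ over full span):
  R_A = 3w₀L/20 = 3·(-9)·6/20 = -81/10 kN
  M_A = w₀L²/30 = (-9)·6²/30 = -54/5 kN·m
  R_B = 7w₀L/20 = 7·(-9)·6/20 = -189/10 kN
  M_B = -w₀L²/20 = -(-9)·6²/20 = 81/5 kN·m
Superposition: R_A = 489/10 kN, M_A = 231/5 kN·m, R_B = 381/10 kN, M_B = -204/5 kN·m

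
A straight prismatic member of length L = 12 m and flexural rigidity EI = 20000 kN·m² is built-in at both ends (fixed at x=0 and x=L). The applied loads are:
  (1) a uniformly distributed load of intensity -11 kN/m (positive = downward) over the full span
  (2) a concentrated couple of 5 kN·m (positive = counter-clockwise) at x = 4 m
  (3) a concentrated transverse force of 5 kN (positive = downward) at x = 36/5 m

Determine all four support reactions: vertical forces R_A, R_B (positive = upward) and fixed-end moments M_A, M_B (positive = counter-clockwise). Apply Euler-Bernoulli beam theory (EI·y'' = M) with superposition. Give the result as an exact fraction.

Load 1 — uniform load w=-11 kN/m over full span:
  R_A = wL/2 = (-11)·12/2 = -66 kN
  M_A = wL²/12 = (-11)·12²/12 = -132 kN·m
  R_B = wL/2 = (-11)·12/2 = -66 kN
  M_B = -wL²/12 = -(-11)·12²/12 = 132 kN·m
Load 2 — applied couple M₀=5 kN·m at a=4 m (b=L-a=8):
  R_A = 6M₀ab/L³ = 6·5·4·8/12³ = 5/9 kN
  M_A = M₀b(2a-b)/L² = 5·8·(2·4-8)/12² = 0 kN·m
  R_B = -6M₀ab/L³ = -6·5·4·8/12³ = -5/9 kN
  M_B = M₀a(2b-a)/L² = 5·4·(2·8-4)/12² = 5/3 kN·m
Load 3 — point force P=5 kN at a=36/5 m (b=L-a=24/5):
  R_A = Pb²(3a+b)/L³ = 5·(24/5)²·(3·(36/5)+(24/5))/12³ = 44/25 kN
  M_A = Pab²/L² = 5·(36/5)·(24/5)²/12² = 144/25 kN·m
  R_B = Pa²(a+3b)/L³ = 5·(36/5)²·((36/5)+3·(24/5))/12³ = 81/25 kN
  M_B = -Pa²b/L² = -5·(36/5)²·(24/5)/12² = -216/25 kN·m
Superposition: R_A = -14329/225 kN, M_A = -3156/25 kN·m, R_B = -14246/225 kN, M_B = 9377/75 kN·m

R_A = -14329/225 kN, M_A = -3156/25 kN·m, R_B = -14246/225 kN, M_B = 9377/75 kN·m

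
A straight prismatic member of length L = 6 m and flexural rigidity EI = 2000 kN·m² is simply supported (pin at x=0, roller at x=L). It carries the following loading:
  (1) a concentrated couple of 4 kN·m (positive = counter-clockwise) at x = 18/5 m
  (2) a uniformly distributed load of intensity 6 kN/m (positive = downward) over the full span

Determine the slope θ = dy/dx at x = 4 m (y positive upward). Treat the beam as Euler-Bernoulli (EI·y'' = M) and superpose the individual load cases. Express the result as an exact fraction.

Load 1 — applied couple M₀=4 kN·m at a=18/5 m (b=L-a=12/5):
  θ_1 = (M₀x²/(2L)-M₀(x-a)+C₁)/EI  [x>a] with C₁=M₀(3b²-L²)/(6L)=-52/25 = (4·4²/(2·6)-4·(4-(18/5))+(-52/25))/2000 = 31/37500 rad
Load 2 — uniform load w=6 kN/m over full span:
  θ_2 = -w(L³-6Lx²+4x³)/(24EI) = -6·(6³-6·6·4²+4·4³)/(24·2000) = 13/1000 rad
Superposition: θ = Σ θ_i = 1037/75000 rad ≈ 0.013827 rad

θ(4) = 1037/75000 rad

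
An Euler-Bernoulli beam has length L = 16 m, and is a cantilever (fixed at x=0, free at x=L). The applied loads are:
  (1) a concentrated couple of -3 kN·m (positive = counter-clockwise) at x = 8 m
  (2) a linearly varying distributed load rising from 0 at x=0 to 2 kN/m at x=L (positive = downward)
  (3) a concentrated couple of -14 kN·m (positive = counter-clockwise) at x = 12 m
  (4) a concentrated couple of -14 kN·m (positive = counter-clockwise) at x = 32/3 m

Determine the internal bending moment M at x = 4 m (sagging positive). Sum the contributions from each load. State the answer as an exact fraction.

M(4) = -139 kN·m

Load 1 — applied couple M₀=-3 kN·m at a=8 m (b=L-a=8):
  M_1 = M₀  [x≤a] = (-3) = -3 kN·m
Load 2 — triangular load w₀=2 kN/m (0→w₀ over full span):
  M_2 = w₀Lx/2 - w₀L²/3 - w₀x³/(6L) = 2·16·4/2 - 2·16²/3 - 2·4³/(6·16) = -108 kN·m
Load 3 — applied couple M₀=-14 kN·m at a=12 m (b=L-a=4):
  M_3 = M₀  [x≤a] = (-14) = -14 kN·m
Load 4 — applied couple M₀=-14 kN·m at a=32/3 m (b=L-a=16/3):
  M_4 = M₀  [x≤a] = (-14) = -14 kN·m
Superposition: M = Σ M_i = -139 kN·m ≈ -139.000000 kN·m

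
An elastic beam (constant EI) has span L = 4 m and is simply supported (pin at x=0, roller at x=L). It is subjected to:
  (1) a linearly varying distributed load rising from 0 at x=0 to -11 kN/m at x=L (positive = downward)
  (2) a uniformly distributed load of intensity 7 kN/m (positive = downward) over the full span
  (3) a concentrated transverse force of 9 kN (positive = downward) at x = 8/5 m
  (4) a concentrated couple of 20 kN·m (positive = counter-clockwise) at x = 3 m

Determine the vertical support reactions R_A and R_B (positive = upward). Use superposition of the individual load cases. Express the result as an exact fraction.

R_A = 256/15 kN, R_B = -31/15 kN

Load 1 — triangular load w₀=-11 kN/m (0→w₀ over full span):
  R_A = w₀L/6 = (-11)·4/6 = -22/3 kN
  R_B = w₀L/3 = (-11)·4/3 = -44/3 kN
Load 2 — uniform load w=7 kN/m over full span:
  R_A = wL/2 = 7·4/2 = 14 kN
  R_B = wL/2 = 7·4/2 = 14 kN
Load 3 — point force P=9 kN at a=8/5 m (b=L-a=12/5):
  R_A = Pb/L = 9·(12/5)/4 = 27/5 kN
  R_B = Pa/L = 9·(8/5)/4 = 18/5 kN
Load 4 — applied couple M₀=20 kN·m at a=3 m (b=L-a=1):
  R_A = M₀/L = 20/4 = 5 kN
  R_B = -M₀/L = -20/4 = -5 kN
Superposition: R_A = 256/15 kN, R_B = -31/15 kN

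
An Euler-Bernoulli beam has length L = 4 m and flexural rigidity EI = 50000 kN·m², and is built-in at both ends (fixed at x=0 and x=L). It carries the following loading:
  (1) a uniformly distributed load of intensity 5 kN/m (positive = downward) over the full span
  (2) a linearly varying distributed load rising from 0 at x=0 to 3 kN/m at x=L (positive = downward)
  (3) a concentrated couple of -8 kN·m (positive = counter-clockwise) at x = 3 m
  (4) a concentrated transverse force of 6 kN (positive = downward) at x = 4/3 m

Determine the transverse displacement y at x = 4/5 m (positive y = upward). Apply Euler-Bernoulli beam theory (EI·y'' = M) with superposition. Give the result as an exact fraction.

Load 1 — uniform load w=5 kN/m over full span:
  y_1 = -wx²(L-x)²/(24EI) = -5·(4/5)²·(4-(4/5))²/(24·50000) = -32/1171875 m
Load 2 — triangular load w₀=3 kN/m (0→w₀ over full span):
  y_2 = -w₀x²(L-x)²(x+2L)/(120LEI) = -3·(4/5)²·(4-(4/5))²·((4/5)+2·4)/(120·4·50000) = -352/48828125 m
Load 3 — applied couple M₀=-8 kN·m at a=3 m (b=L-a=1):
  y_3 = (R_Ax³/6 - M_Ax²/2)/EI  [x≤a] with R_A=-9/4, M_A=-5/2 = ((-9/4)·(4/5)³/6 - (-5/2)·(4/5)²/2)/50000 = 19/1562500 m
Load 4 — point force P=6 kN at a=4/3 m (b=L-a=8/3):
  y_4 = -Pb²x²(3aL-(3a+b)x)/(6L³EI)  [x≤a] = -6·(8/3)²·(4/5)²·(3·(4/3)·4-(3·(4/3)+(8/3))·(4/5))/(6·4³·50000) = -32/2109375 m
Superposition: y = Σ y_i = -197891/5273437500 m ≈ -0.000038 m

y(4/5) = -197891/5273437500 m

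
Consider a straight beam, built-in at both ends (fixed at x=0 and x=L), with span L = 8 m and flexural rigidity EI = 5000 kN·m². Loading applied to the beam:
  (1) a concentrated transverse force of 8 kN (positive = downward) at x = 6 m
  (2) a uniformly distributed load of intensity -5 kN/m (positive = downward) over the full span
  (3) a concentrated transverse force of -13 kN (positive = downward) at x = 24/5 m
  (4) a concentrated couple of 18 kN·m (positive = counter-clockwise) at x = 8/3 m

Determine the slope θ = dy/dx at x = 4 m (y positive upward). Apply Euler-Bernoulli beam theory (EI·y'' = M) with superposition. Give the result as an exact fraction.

θ(4) = 83/312500 rad

Load 1 — point force P=8 kN at a=6 m (b=L-a=2):
  θ_1 = -Pb²x(2aL-(3a+b)x)/(2L³EI)  [x≤a] = -8·2²·4·(2·6·8-(3·6+2)·4)/(2·8³·5000) = -1/2500 rad
Load 2 — uniform load w=-5 kN/m over full span:
  θ_2 = -wx(L-x)(L-2x)/(12EI) = -(-5)·4·(8-4)·(8-2·4)/(12·5000) = 0 rad
Load 3 — point force P=-13 kN at a=24/5 m (b=L-a=16/5):
  θ_3 = -Pb²x(2aL-(3a+b)x)/(2L³EI)  [x≤a] = -(-13)·(16/5)²·4·(2·(24/5)·8-(3·(24/5)+(16/5))·4)/(2·8³·5000) = 52/78125 rad
Load 4 — applied couple M₀=18 kN·m at a=8/3 m (b=L-a=16/3):
  θ_4 = (R_Ax²/2 - M_Ax - M₀(x-a))/EI  [x>a] with R_A=3, M_A=0 = (3·4²/2 - 0·4 - 18·(4-(8/3)))/5000 = 0 rad
Superposition: θ = Σ θ_i = 83/312500 rad ≈ 0.000266 rad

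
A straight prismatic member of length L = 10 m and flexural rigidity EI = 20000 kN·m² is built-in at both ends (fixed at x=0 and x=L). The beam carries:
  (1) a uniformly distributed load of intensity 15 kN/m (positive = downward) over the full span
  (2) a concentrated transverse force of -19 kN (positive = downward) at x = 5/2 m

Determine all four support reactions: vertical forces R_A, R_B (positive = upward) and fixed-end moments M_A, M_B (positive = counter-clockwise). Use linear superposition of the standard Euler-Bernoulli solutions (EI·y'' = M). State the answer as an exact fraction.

R_A = 1887/32 kN, M_A = 3145/32 kN·m, R_B = 2305/32 kN, M_B = -3715/32 kN·m

Load 1 — uniform load w=15 kN/m over full span:
  R_A = wL/2 = 15·10/2 = 75 kN
  M_A = wL²/12 = 15·10²/12 = 125 kN·m
  R_B = wL/2 = 15·10/2 = 75 kN
  M_B = -wL²/12 = -15·10²/12 = -125 kN·m
Load 2 — point force P=-19 kN at a=5/2 m (b=L-a=15/2):
  R_A = Pb²(3a+b)/L³ = (-19)·(15/2)²·(3·(5/2)+(15/2))/10³ = -513/32 kN
  M_A = Pab²/L² = (-19)·(5/2)·(15/2)²/10² = -855/32 kN·m
  R_B = Pa²(a+3b)/L³ = (-19)·(5/2)²·((5/2)+3·(15/2))/10³ = -95/32 kN
  M_B = -Pa²b/L² = -(-19)·(5/2)²·(15/2)/10² = 285/32 kN·m
Superposition: R_A = 1887/32 kN, M_A = 3145/32 kN·m, R_B = 2305/32 kN, M_B = -3715/32 kN·m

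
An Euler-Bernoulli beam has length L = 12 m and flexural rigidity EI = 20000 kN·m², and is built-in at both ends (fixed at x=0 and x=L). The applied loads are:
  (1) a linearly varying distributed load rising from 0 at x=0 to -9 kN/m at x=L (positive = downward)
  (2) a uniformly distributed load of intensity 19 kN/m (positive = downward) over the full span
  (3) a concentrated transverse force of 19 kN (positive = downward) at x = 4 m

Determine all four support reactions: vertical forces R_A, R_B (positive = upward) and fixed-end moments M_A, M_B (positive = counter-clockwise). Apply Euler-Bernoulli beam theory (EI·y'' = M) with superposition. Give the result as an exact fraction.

Load 1 — triangular load w₀=-9 kN/m (0→w₀ over full span):
  R_A = 3w₀L/20 = 3·(-9)·12/20 = -81/5 kN
  M_A = w₀L²/30 = (-9)·12²/30 = -216/5 kN·m
  R_B = 7w₀L/20 = 7·(-9)·12/20 = -189/5 kN
  M_B = -w₀L²/20 = -(-9)·12²/20 = 324/5 kN·m
Load 2 — uniform load w=19 kN/m over full span:
  R_A = wL/2 = 19·12/2 = 114 kN
  M_A = wL²/12 = 19·12²/12 = 228 kN·m
  R_B = wL/2 = 19·12/2 = 114 kN
  M_B = -wL²/12 = -19·12²/12 = -228 kN·m
Load 3 — point force P=19 kN at a=4 m (b=L-a=8):
  R_A = Pb²(3a+b)/L³ = 19·8²·(3·4+8)/12³ = 380/27 kN
  M_A = Pab²/L² = 19·4·8²/12² = 304/9 kN·m
  R_B = Pa²(a+3b)/L³ = 19·4²·(4+3·8)/12³ = 133/27 kN
  M_B = -Pa²b/L² = -19·4²·8/12² = -152/9 kN·m
Superposition: R_A = 15103/135 kN, M_A = 9836/45 kN·m, R_B = 10952/135 kN, M_B = -8104/45 kN·m

R_A = 15103/135 kN, M_A = 9836/45 kN·m, R_B = 10952/135 kN, M_B = -8104/45 kN·m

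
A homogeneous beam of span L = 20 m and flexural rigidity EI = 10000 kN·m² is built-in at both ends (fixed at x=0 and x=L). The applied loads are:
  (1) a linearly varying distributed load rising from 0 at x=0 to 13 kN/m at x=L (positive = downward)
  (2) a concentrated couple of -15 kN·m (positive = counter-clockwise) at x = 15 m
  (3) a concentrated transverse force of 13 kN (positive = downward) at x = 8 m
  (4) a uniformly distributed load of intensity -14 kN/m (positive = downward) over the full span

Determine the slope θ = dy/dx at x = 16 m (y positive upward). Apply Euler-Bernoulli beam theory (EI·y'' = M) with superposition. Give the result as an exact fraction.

Load 1 — triangular load w₀=13 kN/m (0→w₀ over full span):
  θ_1 = -w₀(2x(L-x)(L-2x)(x+2L)+x²(L-x)²)/(120LEI) = -13·(2·16·(20-16)·(20-2·16)·(16+2·20)+16²·(20-16)²)/(120·20·10000) = 416/9375 rad
Load 2 — applied couple M₀=-15 kN·m at a=15 m (b=L-a=5):
  θ_2 = (R_Ax²/2 - M_Ax - M₀(x-a))/EI  [x>a] with R_A=-27/32, M_A=-75/16 = ((-27/32)·16²/2 - (-75/16)·16 - (-15)·(16-15))/10000 = -9/5000 rad
Load 3 — point force P=13 kN at a=8 m (b=L-a=12):
  θ_3 = Pa²(L-x)(2bL-(3b+a)(L-x))/(2L³EI)  [x>a] = 13·8²·(20-16)·(2·12·20-(3·12+8)·(20-16))/(2·20³·10000) = 494/78125 rad
Load 4 — uniform load w=-14 kN/m over full span:
  θ_4 = -wx(L-x)(L-2x)/(12EI) = -(-14)·16·(20-16)·(20-2·16)/(12·10000) = -56/625 rad
Superposition: θ = Σ θ_i = -76319/1875000 rad ≈ -0.040703 rad

θ(16) = -76319/1875000 rad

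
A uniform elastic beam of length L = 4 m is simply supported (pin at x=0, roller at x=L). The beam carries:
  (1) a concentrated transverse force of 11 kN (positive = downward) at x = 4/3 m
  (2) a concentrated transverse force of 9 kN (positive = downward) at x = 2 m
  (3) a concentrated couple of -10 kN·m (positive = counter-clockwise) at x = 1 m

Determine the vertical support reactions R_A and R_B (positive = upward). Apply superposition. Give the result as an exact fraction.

R_A = 28/3 kN, R_B = 32/3 kN

Load 1 — point force P=11 kN at a=4/3 m (b=L-a=8/3):
  R_A = Pb/L = 11·(8/3)/4 = 22/3 kN
  R_B = Pa/L = 11·(4/3)/4 = 11/3 kN
Load 2 — point force P=9 kN at a=2 m (b=L-a=2):
  R_A = Pb/L = 9·2/4 = 9/2 kN
  R_B = Pa/L = 9·2/4 = 9/2 kN
Load 3 — applied couple M₀=-10 kN·m at a=1 m (b=L-a=3):
  R_A = M₀/L = (-10)/4 = -5/2 kN
  R_B = -M₀/L = -(-10)/4 = 5/2 kN
Superposition: R_A = 28/3 kN, R_B = 32/3 kN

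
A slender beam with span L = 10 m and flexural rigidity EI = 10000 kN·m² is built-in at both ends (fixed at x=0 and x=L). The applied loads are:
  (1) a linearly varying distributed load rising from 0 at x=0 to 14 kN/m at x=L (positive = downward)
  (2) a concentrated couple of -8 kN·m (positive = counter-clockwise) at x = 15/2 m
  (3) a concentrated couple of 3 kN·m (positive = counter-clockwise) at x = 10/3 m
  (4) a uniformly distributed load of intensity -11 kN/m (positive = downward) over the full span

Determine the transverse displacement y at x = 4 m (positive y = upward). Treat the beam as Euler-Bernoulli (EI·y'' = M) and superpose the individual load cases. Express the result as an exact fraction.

y(4) = 1459/125000 m

Load 1 — triangular load w₀=14 kN/m (0→w₀ over full span):
  y_1 = -w₀x²(L-x)²(x+2L)/(120LEI) = -14·4²·(10-4)²·(4+2·10)/(120·10·10000) = -252/15625 m
Load 2 — applied couple M₀=-8 kN·m at a=15/2 m (b=L-a=5/2):
  y_2 = (R_Ax³/6 - M_Ax²/2)/EI  [x≤a] with R_A=-9/10, M_A=-5/2 = ((-9/10)·4³/6 - (-5/2)·4²/2)/10000 = 13/12500 m
Load 3 — applied couple M₀=3 kN·m at a=10/3 m (b=L-a=20/3):
  y_3 = (R_Ax³/6 - M_Ax²/2 - M₀(x-a)²/2)/EI  [x>a] with R_A=2/5, M_A=0 = ((2/5)·4³/6 - 0·4²/2 - 3·(4-(10/3))²/2)/10000 = 9/25000 m
Load 4 — uniform load w=-11 kN/m over full span:
  y_4 = -wx²(L-x)²/(24EI) = -(-11)·4²·(10-4)²/(24·10000) = 33/1250 m
Superposition: y = Σ y_i = 1459/125000 m ≈ 0.011672 m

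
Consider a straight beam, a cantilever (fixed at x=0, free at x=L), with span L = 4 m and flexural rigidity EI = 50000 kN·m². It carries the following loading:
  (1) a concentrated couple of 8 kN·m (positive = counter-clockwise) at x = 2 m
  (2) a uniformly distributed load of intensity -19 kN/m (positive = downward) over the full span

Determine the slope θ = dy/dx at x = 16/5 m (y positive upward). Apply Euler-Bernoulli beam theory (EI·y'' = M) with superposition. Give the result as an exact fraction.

θ(16/5) = 5087/1171875 rad

Load 1 — applied couple M₀=8 kN·m at a=2 m (b=L-a=2):
  θ_1 = M₀a/EI  [x>a] = 8·2/50000 = 1/3125 rad
Load 2 — uniform load w=-19 kN/m over full span:
  θ_2 = -wx(x²-3Lx+3L²)/(6EI) = -(-19)·(16/5)·((16/5)²-3·4·(16/5)+3·4²)/(6·50000) = 4712/1171875 rad
Superposition: θ = Σ θ_i = 5087/1171875 rad ≈ 0.004341 rad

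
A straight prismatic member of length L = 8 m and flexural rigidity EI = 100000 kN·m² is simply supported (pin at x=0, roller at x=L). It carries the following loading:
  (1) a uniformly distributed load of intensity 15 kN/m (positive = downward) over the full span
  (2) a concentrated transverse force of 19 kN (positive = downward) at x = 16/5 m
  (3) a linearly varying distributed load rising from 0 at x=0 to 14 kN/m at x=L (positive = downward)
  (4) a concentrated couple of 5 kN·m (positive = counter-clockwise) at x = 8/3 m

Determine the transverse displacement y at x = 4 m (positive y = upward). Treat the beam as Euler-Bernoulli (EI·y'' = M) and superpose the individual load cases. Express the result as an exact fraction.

y(4) = -380683/28125000 m

Load 1 — uniform load w=15 kN/m over full span:
  y_1 = -wx(L³-2Lx²+x³)/(24EI) = -15·4·(8³-2·8·4²+4³)/(24·100000) = -1/125 m
Load 2 — point force P=19 kN at a=16/5 m (b=L-a=24/5):
  y_2 = -Pa(L-x)(2Lx-a²-x²)/(6LEI)  [x>a] = -19·(16/5)·(8-4)·(2·8·4-(16/5)²-4²)/(6·8·100000) = -2242/1171875 m
Load 3 — triangular load w₀=14 kN/m (0→w₀ over full span):
  y_3 = -w₀x(7L⁴-10L²x²+3x⁴)/(360LEI) = -14·4·(7·8⁴-10·8²·4²+3·4⁴)/(360·8·100000) = -7/1875 m
Load 4 — applied couple M₀=5 kN·m at a=8/3 m (b=L-a=16/3):
  y_4 = (M₀x³/(6L)-M₀(x-a)²/2+C₁x)/EI  [x>a] with C₁=M₀(3b²-L²)/(6L)=20/9 = (5·4³/(6·8)-5·(4-(8/3))²/2+(20/9)·4)/100000 = 1/9000 m
Superposition: y = Σ y_i = -380683/28125000 m ≈ -0.013535 m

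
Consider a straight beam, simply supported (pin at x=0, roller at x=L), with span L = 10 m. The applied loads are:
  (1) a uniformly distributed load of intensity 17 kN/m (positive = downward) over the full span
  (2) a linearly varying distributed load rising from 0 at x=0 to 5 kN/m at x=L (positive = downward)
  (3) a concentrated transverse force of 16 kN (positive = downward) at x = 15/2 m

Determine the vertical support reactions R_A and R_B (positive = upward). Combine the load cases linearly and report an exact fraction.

Load 1 — uniform load w=17 kN/m over full span:
  R_A = wL/2 = 17·10/2 = 85 kN
  R_B = wL/2 = 17·10/2 = 85 kN
Load 2 — triangular load w₀=5 kN/m (0→w₀ over full span):
  R_A = w₀L/6 = 5·10/6 = 25/3 kN
  R_B = w₀L/3 = 5·10/3 = 50/3 kN
Load 3 — point force P=16 kN at a=15/2 m (b=L-a=5/2):
  R_A = Pb/L = 16·(5/2)/10 = 4 kN
  R_B = Pa/L = 16·(15/2)/10 = 12 kN
Superposition: R_A = 292/3 kN, R_B = 341/3 kN

R_A = 292/3 kN, R_B = 341/3 kN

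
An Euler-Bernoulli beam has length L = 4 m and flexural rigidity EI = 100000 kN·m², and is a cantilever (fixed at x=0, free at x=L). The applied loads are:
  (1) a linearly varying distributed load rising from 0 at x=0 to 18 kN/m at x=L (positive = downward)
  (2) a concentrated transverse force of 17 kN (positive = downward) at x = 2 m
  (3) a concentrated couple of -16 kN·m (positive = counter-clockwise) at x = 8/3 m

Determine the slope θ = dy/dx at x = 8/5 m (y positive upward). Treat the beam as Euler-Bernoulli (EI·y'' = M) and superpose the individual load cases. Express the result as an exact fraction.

θ(8/5) = -6523/3906250 rad

Load 1 — triangular load w₀=18 kN/m (0→w₀ over full span):
  θ_1 = (w₀Lx²/4-w₀L²x/3-w₀x⁴/(24L))/EI = (18·4·(8/5)²/4-18·4²·(8/5)/3-18·(8/5)⁴/(24·4))/100000 = -2124/1953125 rad
Load 2 — point force P=17 kN at a=2 m (b=L-a=2):
  θ_2 = -Px(2a-x)/(2EI)  [x≤a] = -17·(8/5)·(2·2-(8/5))/(2·100000) = -51/156250 rad
Load 3 — applied couple M₀=-16 kN·m at a=8/3 m (b=L-a=4/3):
  θ_3 = M₀x/EI  [x≤a] = (-16)·(8/5)/100000 = -4/15625 rad
Superposition: θ = Σ θ_i = -6523/3906250 rad ≈ -0.001670 rad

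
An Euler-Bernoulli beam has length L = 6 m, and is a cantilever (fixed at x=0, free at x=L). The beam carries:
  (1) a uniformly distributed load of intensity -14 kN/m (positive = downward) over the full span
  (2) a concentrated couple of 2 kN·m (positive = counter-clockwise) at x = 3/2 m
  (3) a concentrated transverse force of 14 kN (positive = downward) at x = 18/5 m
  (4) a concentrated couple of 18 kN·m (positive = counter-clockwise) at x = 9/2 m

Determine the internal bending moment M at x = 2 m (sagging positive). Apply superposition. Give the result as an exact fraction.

M(2) = 538/5 kN·m

Load 1 — uniform load w=-14 kN/m over full span:
  M_1 = -w(L-x)²/2 = -(-14)·(6-2)²/2 = 112 kN·m
Load 2 — applied couple M₀=2 kN·m at a=3/2 m (b=L-a=9/2):
  M_2 = 0  [x>a] = 0 kN·m
Load 3 — point force P=14 kN at a=18/5 m (b=L-a=12/5):
  M_3 = -P(a-x)  [x≤a] = -14·((18/5)-2) = -112/5 kN·m
Load 4 — applied couple M₀=18 kN·m at a=9/2 m (b=L-a=3/2):
  M_4 = M₀  [x≤a] = 18 = 18 kN·m
Superposition: M = Σ M_i = 538/5 kN·m ≈ 107.600000 kN·m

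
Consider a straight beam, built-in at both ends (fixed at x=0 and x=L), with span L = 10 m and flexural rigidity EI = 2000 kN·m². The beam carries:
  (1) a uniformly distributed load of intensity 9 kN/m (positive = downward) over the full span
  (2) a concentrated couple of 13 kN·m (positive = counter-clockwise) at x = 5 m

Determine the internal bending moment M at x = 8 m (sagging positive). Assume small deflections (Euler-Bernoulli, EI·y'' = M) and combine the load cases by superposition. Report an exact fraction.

M(8) = -73/20 kN·m

Load 1 — uniform load w=9 kN/m over full span:
  M_1 = wLx/2 - wL²/12 - wx²/2 = 9·10·8/2 - 9·10²/12 - 9·8²/2 = -3 kN·m
Load 2 — applied couple M₀=13 kN·m at a=5 m (b=L-a=5):
  M_2 = R_Ax - M_A - M₀  [x>a] with R_A=39/20, M_A=13/4 = (39/20)·8 - (13/4) - 13 = -13/20 kN·m
Superposition: M = Σ M_i = -73/20 kN·m ≈ -3.650000 kN·m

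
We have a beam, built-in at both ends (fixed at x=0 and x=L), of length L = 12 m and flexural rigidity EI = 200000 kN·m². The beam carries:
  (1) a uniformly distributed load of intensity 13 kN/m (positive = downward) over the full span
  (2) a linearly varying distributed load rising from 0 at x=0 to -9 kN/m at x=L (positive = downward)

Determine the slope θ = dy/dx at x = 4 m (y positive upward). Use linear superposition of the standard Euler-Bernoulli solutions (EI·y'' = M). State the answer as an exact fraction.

Load 1 — uniform load w=13 kN/m over full span:
  θ_1 = -wx(L-x)(L-2x)/(12EI) = -13·4·(12-4)·(12-2·4)/(12·200000) = -13/18750 rad
Load 2 — triangular load w₀=-9 kN/m (0→w₀ over full span):
  θ_2 = -w₀(2x(L-x)(L-2x)(x+2L)+x²(L-x)²)/(120LEI) = -(-9)·(2·4·(12-4)·(12-2·4)·(4+2·12)+4²·(12-4)²)/(120·12·200000) = 4/15625 rad
Superposition: θ = Σ θ_i = -41/93750 rad ≈ -0.000437 rad

θ(4) = -41/93750 rad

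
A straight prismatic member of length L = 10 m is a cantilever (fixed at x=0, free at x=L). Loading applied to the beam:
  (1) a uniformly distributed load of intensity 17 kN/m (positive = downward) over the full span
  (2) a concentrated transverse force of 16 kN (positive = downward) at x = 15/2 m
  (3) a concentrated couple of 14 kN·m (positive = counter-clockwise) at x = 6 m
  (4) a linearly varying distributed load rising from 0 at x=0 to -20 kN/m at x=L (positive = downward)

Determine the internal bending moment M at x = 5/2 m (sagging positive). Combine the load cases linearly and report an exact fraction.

M(5/2) = -489/4 kN·m

Load 1 — uniform load w=17 kN/m over full span:
  M_1 = -w(L-x)²/2 = -17·(10-(5/2))²/2 = -3825/8 kN·m
Load 2 — point force P=16 kN at a=15/2 m (b=L-a=5/2):
  M_2 = -P(a-x)  [x≤a] = -16·((15/2)-(5/2)) = -80 kN·m
Load 3 — applied couple M₀=14 kN·m at a=6 m (b=L-a=4):
  M_3 = M₀  [x≤a] = 14 = 14 kN·m
Load 4 — triangular load w₀=-20 kN/m (0→w₀ over full span):
  M_4 = w₀Lx/2 - w₀L²/3 - w₀x³/(6L) = (-20)·10·(5/2)/2 - (-20)·10²/3 - (-20)·(5/2)³/(6·10) = 3375/8 kN·m
Superposition: M = Σ M_i = -489/4 kN·m ≈ -122.250000 kN·m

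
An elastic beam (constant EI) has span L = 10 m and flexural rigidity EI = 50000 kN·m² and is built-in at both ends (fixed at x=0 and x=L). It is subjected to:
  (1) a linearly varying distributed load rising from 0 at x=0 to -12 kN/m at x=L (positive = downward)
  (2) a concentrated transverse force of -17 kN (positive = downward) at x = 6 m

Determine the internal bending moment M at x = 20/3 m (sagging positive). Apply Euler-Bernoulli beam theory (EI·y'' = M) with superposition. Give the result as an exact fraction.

Load 1 — triangular load w₀=-12 kN/m (0→w₀ over full span):
  M_1 = 3w₀Lx/20 - w₀L²/30 - w₀x³/(6L) = 3·(-12)·10·(20/3)/20 - (-12)·10²/30 - (-12)·(20/3)³/(6·10) = -560/27 kN·m
Load 2 — point force P=-17 kN at a=6 m (b=L-a=4):
  M_2 = Pa²(a+3b)(L-x)/L³ - Pa²b/L²  [x>a] = (-17)·6²·(6+3·4)·(10-(20/3))/10³ - (-17)·6²·4/10² = -306/25 kN·m
Superposition: M = Σ M_i = -22262/675 kN·m ≈ -32.980741 kN·m

M(20/3) = -22262/675 kN·m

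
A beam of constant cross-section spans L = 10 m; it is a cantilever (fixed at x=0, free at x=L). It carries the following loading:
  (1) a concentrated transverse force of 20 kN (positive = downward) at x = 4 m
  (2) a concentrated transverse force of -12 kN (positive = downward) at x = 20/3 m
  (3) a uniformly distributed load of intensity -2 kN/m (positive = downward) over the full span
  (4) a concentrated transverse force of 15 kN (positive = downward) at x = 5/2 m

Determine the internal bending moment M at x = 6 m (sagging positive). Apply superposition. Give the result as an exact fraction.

Load 1 — point force P=20 kN at a=4 m (b=L-a=6):
  M_1 = 0  [x>a] = 0 kN·m
Load 2 — point force P=-12 kN at a=20/3 m (b=L-a=10/3):
  M_2 = -P(a-x)  [x≤a] = -(-12)·((20/3)-6) = 8 kN·m
Load 3 — uniform load w=-2 kN/m over full span:
  M_3 = -w(L-x)²/2 = -(-2)·(10-6)²/2 = 16 kN·m
Load 4 — point force P=15 kN at a=5/2 m (b=L-a=15/2):
  M_4 = 0  [x>a] = 0 kN·m
Superposition: M = Σ M_i = 24 kN·m ≈ 24.000000 kN·m

M(6) = 24 kN·m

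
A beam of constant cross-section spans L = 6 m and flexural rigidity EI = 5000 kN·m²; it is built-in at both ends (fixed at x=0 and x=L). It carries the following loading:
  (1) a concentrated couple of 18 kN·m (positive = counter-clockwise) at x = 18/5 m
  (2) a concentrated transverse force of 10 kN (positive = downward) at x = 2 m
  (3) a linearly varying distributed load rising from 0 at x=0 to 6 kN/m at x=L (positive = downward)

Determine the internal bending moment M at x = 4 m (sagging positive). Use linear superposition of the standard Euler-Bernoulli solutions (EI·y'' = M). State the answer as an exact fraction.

Load 1 — applied couple M₀=18 kN·m at a=18/5 m (b=L-a=12/5):
  M_1 = R_Ax - M_A - M₀  [x>a] with R_A=108/25, M_A=144/25 = (108/25)·4 - (144/25) - 18 = -162/25 kN·m
Load 2 — point force P=10 kN at a=2 m (b=L-a=4):
  M_2 = Pa²(a+3b)(L-x)/L³ - Pa²b/L²  [x>a] = 10·2²·(2+3·4)·(6-4)/6³ - 10·2²·4/6² = 20/27 kN·m
Load 3 — triangular load w₀=6 kN/m (0→w₀ over full span):
  M_3 = 3w₀Lx/20 - w₀L²/30 - w₀x³/(6L) = 3·6·6·4/20 - 6·6²/30 - 6·4³/(6·6) = 56/15 kN·m
Superposition: M = Σ M_i = -1354/675 kN·m ≈ -2.005926 kN·m

M(4) = -1354/675 kN·m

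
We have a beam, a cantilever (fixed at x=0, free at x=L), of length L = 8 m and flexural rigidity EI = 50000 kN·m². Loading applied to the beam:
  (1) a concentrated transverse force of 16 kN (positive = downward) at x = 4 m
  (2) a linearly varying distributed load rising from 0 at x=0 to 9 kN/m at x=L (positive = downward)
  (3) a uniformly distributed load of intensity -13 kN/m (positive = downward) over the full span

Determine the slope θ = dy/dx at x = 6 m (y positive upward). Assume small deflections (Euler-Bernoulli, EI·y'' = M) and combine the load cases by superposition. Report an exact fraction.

Load 1 — point force P=16 kN at a=4 m (b=L-a=4):
  θ_1 = -Pa²/(2EI)  [x>a] = -16·4²/(2·50000) = -8/3125 rad
Load 2 — triangular load w₀=9 kN/m (0→w₀ over full span):
  θ_2 = (w₀Lx²/4-w₀L²x/3-w₀x⁴/(24L))/EI = (9·8·6²/4-9·8²·6/3-9·6⁴/(24·8))/50000 = -2259/200000 rad
Load 3 — uniform load w=-13 kN/m over full span:
  θ_3 = -wx(x²-3Lx+3L²)/(6EI) = -(-13)·6·(6²-3·8·6+3·8²)/(6·50000) = 273/12500 rad
Superposition: θ = Σ θ_i = 1597/200000 rad ≈ 0.007985 rad

θ(6) = 1597/200000 rad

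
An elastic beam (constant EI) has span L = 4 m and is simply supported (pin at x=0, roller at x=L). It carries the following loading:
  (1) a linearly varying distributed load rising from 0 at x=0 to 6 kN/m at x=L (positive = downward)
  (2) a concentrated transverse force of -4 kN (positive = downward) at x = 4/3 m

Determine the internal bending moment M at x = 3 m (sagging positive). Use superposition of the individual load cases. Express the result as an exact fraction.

M(3) = 47/12 kN·m

Load 1 — triangular load w₀=6 kN/m (0→w₀ over full span):
  M_1 = w₀Lx/6 - w₀x³/(6L) = 6·4·3/6 - 6·3³/(6·4) = 21/4 kN·m
Load 2 — point force P=-4 kN at a=4/3 m (b=L-a=8/3):
  M_2 = Pa(L-x)/L  [x>a] = (-4)·(4/3)·(4-3)/4 = -4/3 kN·m
Superposition: M = Σ M_i = 47/12 kN·m ≈ 3.916667 kN·m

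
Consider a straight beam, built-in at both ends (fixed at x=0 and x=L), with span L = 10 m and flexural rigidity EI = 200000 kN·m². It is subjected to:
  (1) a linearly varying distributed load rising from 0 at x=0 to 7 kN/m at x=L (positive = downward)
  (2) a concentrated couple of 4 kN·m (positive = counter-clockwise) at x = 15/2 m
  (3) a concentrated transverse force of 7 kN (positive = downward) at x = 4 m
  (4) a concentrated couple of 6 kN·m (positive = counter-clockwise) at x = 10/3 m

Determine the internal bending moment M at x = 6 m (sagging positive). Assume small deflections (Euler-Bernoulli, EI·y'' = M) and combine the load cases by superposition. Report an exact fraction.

Load 1 — triangular load w₀=7 kN/m (0→w₀ over full span):
  M_1 = 3w₀Lx/20 - w₀L²/30 - w₀x³/(6L) = 3·7·10·6/20 - 7·10²/30 - 7·6³/(6·10) = 217/15 kN·m
Load 2 — applied couple M₀=4 kN·m at a=15/2 m (b=L-a=5/2):
  M_2 = R_Ax - M_A  [x≤a] with R_A=9/20, M_A=5/4 = (9/20)·6 - (5/4) = 29/20 kN·m
Load 3 — point force P=7 kN at a=4 m (b=L-a=6):
  M_3 = Pa²(a+3b)(L-x)/L³ - Pa²b/L²  [x>a] = 7·4²·(4+3·6)·(10-6)/10³ - 7·4²·6/10² = 392/125 kN·m
Load 4 — applied couple M₀=6 kN·m at a=10/3 m (b=L-a=20/3):
  M_4 = R_Ax - M_A - M₀  [x>a] with R_A=4/5, M_A=0 = (4/5)·6 - 0 - 6 = -6/5 kN·m
Superposition: M = Σ M_i = 26779/1500 kN·m ≈ 17.852667 kN·m

M(6) = 26779/1500 kN·m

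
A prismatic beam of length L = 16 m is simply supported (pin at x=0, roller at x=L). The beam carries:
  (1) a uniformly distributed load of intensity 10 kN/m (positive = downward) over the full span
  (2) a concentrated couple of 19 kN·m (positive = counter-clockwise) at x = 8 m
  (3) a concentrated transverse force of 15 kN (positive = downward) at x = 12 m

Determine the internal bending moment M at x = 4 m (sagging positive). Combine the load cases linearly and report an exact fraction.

M(4) = 1039/4 kN·m

Load 1 — uniform load w=10 kN/m over full span:
  M_1 = wx(L-x)/2 = 10·4·(16-4)/2 = 240 kN·m
Load 2 — applied couple M₀=19 kN·m at a=8 m (b=L-a=8):
  M_2 = M₀x/L  [x≤a] = 19·4/16 = 19/4 kN·m
Load 3 — point force P=15 kN at a=12 m (b=L-a=4):
  M_3 = Pbx/L  [x≤a] = 15·4·4/16 = 15 kN·m
Superposition: M = Σ M_i = 1039/4 kN·m ≈ 259.750000 kN·m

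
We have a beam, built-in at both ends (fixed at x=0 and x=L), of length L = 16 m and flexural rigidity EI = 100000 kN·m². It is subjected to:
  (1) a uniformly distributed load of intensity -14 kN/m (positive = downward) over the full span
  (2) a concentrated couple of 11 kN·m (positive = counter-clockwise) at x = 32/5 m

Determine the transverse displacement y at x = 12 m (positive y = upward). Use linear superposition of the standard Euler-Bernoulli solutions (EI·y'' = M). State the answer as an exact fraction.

Load 1 — uniform load w=-14 kN/m over full span:
  y_1 = -wx²(L-x)²/(24EI) = -(-14)·12²·(16-12)²/(24·100000) = 42/3125 m
Load 2 — applied couple M₀=11 kN·m at a=32/5 m (b=L-a=48/5):
  y_2 = (R_Ax³/6 - M_Ax²/2 - M₀(x-a)²/2)/EI  [x>a] with R_A=99/100, M_A=33/25 = ((99/100)·12³/6 - (33/25)·12²/2 - 11·(12-(32/5))²/2)/100000 = 11/62500 m
Superposition: y = Σ y_i = 851/62500 m ≈ 0.013616 m

y(12) = 851/62500 m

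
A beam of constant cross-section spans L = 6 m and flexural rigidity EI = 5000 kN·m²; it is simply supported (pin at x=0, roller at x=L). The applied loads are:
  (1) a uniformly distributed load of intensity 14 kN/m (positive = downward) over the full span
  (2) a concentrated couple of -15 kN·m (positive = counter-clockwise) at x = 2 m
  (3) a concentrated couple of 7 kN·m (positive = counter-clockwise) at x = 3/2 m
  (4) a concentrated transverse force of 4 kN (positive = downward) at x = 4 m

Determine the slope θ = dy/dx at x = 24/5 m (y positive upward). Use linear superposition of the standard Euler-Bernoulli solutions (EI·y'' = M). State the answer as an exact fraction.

Load 1 — uniform load w=14 kN/m over full span:
  θ_1 = -w(L³-6Lx²+4x³)/(24EI) = -14·(6³-6·6·(24/5)²+4·(24/5)³)/(24·5000) = 6237/312500 rad
Load 2 — applied couple M₀=-15 kN·m at a=2 m (b=L-a=4):
  θ_2 = (M₀x²/(2L)-M₀(x-a)+C₁)/EI  [x>a] with C₁=M₀(3b²-L²)/(6L)=-5 = ((-15)·(24/5)²/(2·6)-(-15)·((24/5)-2)+(-5))/5000 = 41/25000 rad
Load 3 — applied couple M₀=7 kN·m at a=3/2 m (b=L-a=9/2):
  θ_3 = (M₀x²/(2L)-M₀(x-a)+C₁)/EI  [x>a] with C₁=M₀(3b²-L²)/(6L)=77/16 = (7·(24/5)²/(2·6)-7·((24/5)-(3/2))+(77/16))/5000 = -1939/2000000 rad
Load 4 — point force P=4 kN at a=4 m (b=L-a=2):
  θ_4 = -Pa(2L²-6Lx+3x²+a²)/(6LEI)  [x>a] = -4·4·(2·6²-6·6·(24/5)+3·(24/5)²+4²)/(6·6·5000) = 196/140625 rad
Superposition: θ = Σ θ_i = 1982041/90000000 rad ≈ 0.022023 rad

θ(24/5) = 1982041/90000000 rad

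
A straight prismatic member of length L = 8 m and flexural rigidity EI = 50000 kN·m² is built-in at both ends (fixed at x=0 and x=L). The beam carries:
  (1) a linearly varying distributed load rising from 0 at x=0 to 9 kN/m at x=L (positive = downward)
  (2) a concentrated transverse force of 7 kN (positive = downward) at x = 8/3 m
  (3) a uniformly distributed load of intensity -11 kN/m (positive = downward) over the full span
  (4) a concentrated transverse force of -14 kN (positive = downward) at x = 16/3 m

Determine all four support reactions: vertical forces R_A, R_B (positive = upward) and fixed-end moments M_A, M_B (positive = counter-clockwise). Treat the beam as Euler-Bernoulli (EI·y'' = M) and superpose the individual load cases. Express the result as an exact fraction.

R_A = -1424/45 kN, M_A = -592/15 kN·m, R_B = -1231/45 kN, M_B = 1904/45 kN·m

Load 1 — triangular load w₀=9 kN/m (0→w₀ over full span):
  R_A = 3w₀L/20 = 3·9·8/20 = 54/5 kN
  M_A = w₀L²/30 = 9·8²/30 = 96/5 kN·m
  R_B = 7w₀L/20 = 7·9·8/20 = 126/5 kN
  M_B = -w₀L²/20 = -9·8²/20 = -144/5 kN·m
Load 2 — point force P=7 kN at a=8/3 m (b=L-a=16/3):
  R_A = Pb²(3a+b)/L³ = 7·(16/3)²·(3·(8/3)+(16/3))/8³ = 140/27 kN
  M_A = Pab²/L² = 7·(8/3)·(16/3)²/8² = 224/27 kN·m
  R_B = Pa²(a+3b)/L³ = 7·(8/3)²·((8/3)+3·(16/3))/8³ = 49/27 kN
  M_B = -Pa²b/L² = -7·(8/3)²·(16/3)/8² = -112/27 kN·m
Load 3 — uniform load w=-11 kN/m over full span:
  R_A = wL/2 = (-11)·8/2 = -44 kN
  M_A = wL²/12 = (-11)·8²/12 = -176/3 kN·m
  R_B = wL/2 = (-11)·8/2 = -44 kN
  M_B = -wL²/12 = -(-11)·8²/12 = 176/3 kN·m
Load 4 — point force P=-14 kN at a=16/3 m (b=L-a=8/3):
  R_A = Pb²(3a+b)/L³ = (-14)·(8/3)²·(3·(16/3)+(8/3))/8³ = -98/27 kN
  M_A = Pab²/L² = (-14)·(16/3)·(8/3)²/8² = -224/27 kN·m
  R_B = Pa²(a+3b)/L³ = (-14)·(16/3)²·((16/3)+3·(8/3))/8³ = -280/27 kN
  M_B = -Pa²b/L² = -(-14)·(16/3)²·(8/3)/8² = 448/27 kN·m
Superposition: R_A = -1424/45 kN, M_A = -592/15 kN·m, R_B = -1231/45 kN, M_B = 1904/45 kN·m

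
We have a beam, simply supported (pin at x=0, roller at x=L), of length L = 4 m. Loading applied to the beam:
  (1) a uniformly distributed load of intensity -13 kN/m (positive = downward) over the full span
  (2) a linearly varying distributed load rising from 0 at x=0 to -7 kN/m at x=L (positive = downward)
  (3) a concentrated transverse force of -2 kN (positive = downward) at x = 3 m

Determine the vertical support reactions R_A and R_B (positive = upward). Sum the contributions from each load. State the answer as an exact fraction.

Load 1 — uniform load w=-13 kN/m over full span:
  R_A = wL/2 = (-13)·4/2 = -26 kN
  R_B = wL/2 = (-13)·4/2 = -26 kN
Load 2 — triangular load w₀=-7 kN/m (0→w₀ over full span):
  R_A = w₀L/6 = (-7)·4/6 = -14/3 kN
  R_B = w₀L/3 = (-7)·4/3 = -28/3 kN
Load 3 — point force P=-2 kN at a=3 m (b=L-a=1):
  R_A = Pb/L = (-2)·1/4 = -1/2 kN
  R_B = Pa/L = (-2)·3/4 = -3/2 kN
Superposition: R_A = -187/6 kN, R_B = -221/6 kN

R_A = -187/6 kN, R_B = -221/6 kN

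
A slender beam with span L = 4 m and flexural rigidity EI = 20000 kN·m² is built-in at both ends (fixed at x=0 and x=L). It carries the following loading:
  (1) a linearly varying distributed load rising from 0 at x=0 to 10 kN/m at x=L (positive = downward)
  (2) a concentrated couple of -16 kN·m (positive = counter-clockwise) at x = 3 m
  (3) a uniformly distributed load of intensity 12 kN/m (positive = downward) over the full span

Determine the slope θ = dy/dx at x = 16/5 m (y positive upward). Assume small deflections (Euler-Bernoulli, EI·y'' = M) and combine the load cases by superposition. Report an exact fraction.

θ(16/5) = 59/234375 rad

Load 1 — triangular load w₀=10 kN/m (0→w₀ over full span):
  θ_1 = -w₀(2x(L-x)(L-2x)(x+2L)+x²(L-x)²)/(120LEI) = -10·(2·(16/5)·(4-(16/5))·(4-2·(16/5))·((16/5)+2·4)+(16/5)²·(4-(16/5))²)/(120·4·20000) = 32/234375 rad
Load 2 — applied couple M₀=-16 kN·m at a=3 m (b=L-a=1):
  θ_2 = (R_Ax²/2 - M_Ax - M₀(x-a))/EI  [x>a] with R_A=-9/2, M_A=-5 = ((-9/2)·(16/5)²/2 - (-5)·(16/5) - (-16)·((16/5)-3))/20000 = -3/15625 rad
Load 3 — uniform load w=12 kN/m over full span:
  θ_3 = -wx(L-x)(L-2x)/(12EI) = -12·(16/5)·(4-(16/5))·(4-2·(16/5))/(12·20000) = 24/78125 rad
Superposition: θ = Σ θ_i = 59/234375 rad ≈ 0.000252 rad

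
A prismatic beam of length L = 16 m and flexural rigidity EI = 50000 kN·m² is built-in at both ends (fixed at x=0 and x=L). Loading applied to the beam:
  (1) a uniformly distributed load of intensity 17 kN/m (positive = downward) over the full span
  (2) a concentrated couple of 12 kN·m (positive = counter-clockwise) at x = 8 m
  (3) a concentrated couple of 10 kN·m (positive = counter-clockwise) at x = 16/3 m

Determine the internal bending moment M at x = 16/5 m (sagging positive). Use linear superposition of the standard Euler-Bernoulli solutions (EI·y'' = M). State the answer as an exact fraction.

M(16/5) = -281/25 kN·m

Load 1 — uniform load w=17 kN/m over full span:
  M_1 = wLx/2 - wL²/12 - wx²/2 = 17·16·(16/5)/2 - 17·16²/12 - 17·(16/5)²/2 = -1088/75 kN·m
Load 2 — applied couple M₀=12 kN·m at a=8 m (b=L-a=8):
  M_2 = R_Ax - M_A  [x≤a] with R_A=9/8, M_A=3 = (9/8)·(16/5) - 3 = 3/5 kN·m
Load 3 — applied couple M₀=10 kN·m at a=16/3 m (b=L-a=32/3):
  M_3 = R_Ax - M_A  [x≤a] with R_A=5/6, M_A=0 = (5/6)·(16/5) - 0 = 8/3 kN·m
Superposition: M = Σ M_i = -281/25 kN·m ≈ -11.240000 kN·m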